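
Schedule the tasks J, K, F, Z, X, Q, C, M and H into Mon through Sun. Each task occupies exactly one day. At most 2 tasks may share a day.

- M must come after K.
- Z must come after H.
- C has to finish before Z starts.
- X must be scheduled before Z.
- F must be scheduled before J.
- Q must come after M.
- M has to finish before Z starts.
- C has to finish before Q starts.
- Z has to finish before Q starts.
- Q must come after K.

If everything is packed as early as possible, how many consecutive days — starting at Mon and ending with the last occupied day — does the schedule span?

5 days

The precedence chain requires at least 4 distinct days.
With at most 2 per day and 9 tasks, at least 5 days are needed.
5 works (last occupied day: Fri): for example C in Mon, Z in Thu, X in Wed, H in Wed, J in Thu, Q in Fri, K in Mon, F in Tue, M in Tue.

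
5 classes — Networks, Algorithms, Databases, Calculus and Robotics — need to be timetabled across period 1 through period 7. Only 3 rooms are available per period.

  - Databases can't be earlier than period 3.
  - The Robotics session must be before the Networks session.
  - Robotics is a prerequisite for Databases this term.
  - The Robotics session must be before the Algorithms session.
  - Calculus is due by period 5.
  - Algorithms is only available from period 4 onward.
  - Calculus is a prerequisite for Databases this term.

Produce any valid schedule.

Calculus -> period 1, Networks -> period 2, Robotics -> period 1, Databases -> period 3, Algorithms -> period 4

Checking: Robotics(period 1) before Algorithms(period 4); Robotics(period 1) before Networks(period 2); Calculus(period 1) before Databases(period 3); Robotics(period 1) before Databases(period 3); Algorithms=period 4 in [period 4,period 7]; Databases=period 3 in [period 3,period 7]; Calculus=period 1 in [period 1,period 5]; max 2 per period (cap 3).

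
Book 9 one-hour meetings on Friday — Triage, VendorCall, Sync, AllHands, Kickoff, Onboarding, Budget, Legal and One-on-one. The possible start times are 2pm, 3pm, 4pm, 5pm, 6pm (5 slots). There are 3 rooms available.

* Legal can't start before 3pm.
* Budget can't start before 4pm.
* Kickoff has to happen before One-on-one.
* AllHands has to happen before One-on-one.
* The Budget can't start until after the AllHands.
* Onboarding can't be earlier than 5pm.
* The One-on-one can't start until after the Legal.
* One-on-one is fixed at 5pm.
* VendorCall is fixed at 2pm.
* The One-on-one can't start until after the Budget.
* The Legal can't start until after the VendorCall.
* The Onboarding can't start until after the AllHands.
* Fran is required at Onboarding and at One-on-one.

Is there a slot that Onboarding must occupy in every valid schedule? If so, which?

Onboarding's window is 5pm–6pm.
One-on-one is fixed at 5pm, and Onboarding can't share a slot with One-on-one.
So Onboarding must be 6pm.

6pm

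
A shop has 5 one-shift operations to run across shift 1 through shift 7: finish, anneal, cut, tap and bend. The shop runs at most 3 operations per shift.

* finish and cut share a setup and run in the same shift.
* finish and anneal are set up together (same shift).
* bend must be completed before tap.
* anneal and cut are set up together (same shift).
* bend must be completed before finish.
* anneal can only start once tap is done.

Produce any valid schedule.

finish=shift 3; bend=shift 1; anneal=shift 3; cut=shift 3; tap=shift 2

Checking: tap(shift 2) before anneal(shift 3); bend(shift 1) before tap(shift 2); bend(shift 1) before finish(shift 3); finish = cut = shift 3; finish = anneal = shift 3; anneal = cut = shift 3; max 3 per shift (cap 3).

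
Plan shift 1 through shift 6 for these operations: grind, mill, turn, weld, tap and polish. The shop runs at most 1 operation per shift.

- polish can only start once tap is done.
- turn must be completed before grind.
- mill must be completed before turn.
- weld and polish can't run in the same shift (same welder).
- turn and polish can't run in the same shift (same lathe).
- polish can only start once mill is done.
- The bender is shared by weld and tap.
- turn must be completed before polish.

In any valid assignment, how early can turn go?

shift 2

Precedence pushes turn to at least shift 2; downstream work caps turn at shift 5.
turn at shift 2 is achievable: tap=shift 3, mill=shift 1, polish=shift 4, turn=shift 2, weld=shift 6, grind=shift 5.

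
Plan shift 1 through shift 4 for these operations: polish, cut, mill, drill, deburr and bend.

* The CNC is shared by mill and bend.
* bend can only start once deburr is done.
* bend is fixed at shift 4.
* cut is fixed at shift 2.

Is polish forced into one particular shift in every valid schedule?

polish can be shift 1 (e.g. deburr=shift 1; mill=shift 1; drill=shift 1; cut=shift 2; bend=shift 4; polish=shift 1) or shift 2 (e.g. bend -> shift 4; drill -> shift 1; deburr -> shift 1; polish -> shift 2; cut -> shift 2; mill -> shift 1).

No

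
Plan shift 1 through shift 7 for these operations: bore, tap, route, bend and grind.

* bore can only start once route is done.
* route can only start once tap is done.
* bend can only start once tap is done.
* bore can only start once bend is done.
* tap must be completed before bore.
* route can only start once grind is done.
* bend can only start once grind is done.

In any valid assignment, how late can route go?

Precedence pushes route to at least shift 2; downstream work caps route at shift 6.
route at shift 6 is achievable: bore=shift 7; grind=shift 1; bend=shift 2; route=shift 6; tap=shift 1.

shift 6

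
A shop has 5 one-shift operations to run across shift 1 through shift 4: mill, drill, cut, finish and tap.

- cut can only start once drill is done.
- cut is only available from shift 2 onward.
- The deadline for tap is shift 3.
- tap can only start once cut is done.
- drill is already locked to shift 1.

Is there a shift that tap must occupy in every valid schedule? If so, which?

shift 3

Precedence pushes tap to at least shift 3; tap's own window allows nothing later than shift 3.
So tap is pinned to shift 3.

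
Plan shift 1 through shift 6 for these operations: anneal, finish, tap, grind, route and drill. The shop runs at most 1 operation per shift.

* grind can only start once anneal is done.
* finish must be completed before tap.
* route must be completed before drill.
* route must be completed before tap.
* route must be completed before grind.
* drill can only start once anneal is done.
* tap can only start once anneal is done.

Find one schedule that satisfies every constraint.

finish in shift 3; drill in shift 6; grind in shift 5; anneal in shift 1; route in shift 2; tap in shift 4

Checking: route(shift 2) before drill(shift 6); anneal(shift 1) before drill(shift 6); anneal(shift 1) before grind(shift 5); finish(shift 3) before tap(shift 4); route(shift 2) before tap(shift 4); route(shift 2) before grind(shift 5); anneal(shift 1) before tap(shift 4); max 1 per shift (cap 1).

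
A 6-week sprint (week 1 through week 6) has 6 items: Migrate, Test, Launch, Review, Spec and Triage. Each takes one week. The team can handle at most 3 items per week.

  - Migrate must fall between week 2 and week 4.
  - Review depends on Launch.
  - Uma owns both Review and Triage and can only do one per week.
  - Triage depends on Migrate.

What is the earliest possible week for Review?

Precedence pushes Review to at least week 2.
Review at week 2 is achievable: Test=week 1, Migrate=week 2, Launch=week 1, Review=week 2, Spec=week 1, Triage=week 3.

week 2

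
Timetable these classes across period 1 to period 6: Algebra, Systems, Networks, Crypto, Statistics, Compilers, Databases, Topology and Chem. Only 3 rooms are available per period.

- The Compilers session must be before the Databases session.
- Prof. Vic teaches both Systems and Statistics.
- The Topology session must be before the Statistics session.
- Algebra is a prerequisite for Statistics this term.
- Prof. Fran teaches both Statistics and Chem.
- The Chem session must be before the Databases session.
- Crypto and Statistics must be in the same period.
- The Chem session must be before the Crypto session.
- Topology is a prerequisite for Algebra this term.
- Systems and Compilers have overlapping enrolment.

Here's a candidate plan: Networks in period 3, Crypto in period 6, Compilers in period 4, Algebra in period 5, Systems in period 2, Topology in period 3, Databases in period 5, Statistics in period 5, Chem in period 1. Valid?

Crypto and Statistics must be in the same period — violated.
Only 3 rooms are available per period — holds.
The Chem session must be before the Databases session — holds.
The Topology session must be before the Statistics session — holds.
Topology is a prerequisite for Algebra this term — holds.
The Chem session must be before the Crypto session — holds.
The Compilers session must be before the Databases session — holds.
Prof. Vic teaches both Systems and Statistics — holds.
Systems and Compilers have overlapping enrolment — holds.
Algebra is a prerequisite for Statistics this term — violated.
Prof. Fran teaches both Statistics and Chem — holds.

Invalid. Crypto and Statistics must be in the same period.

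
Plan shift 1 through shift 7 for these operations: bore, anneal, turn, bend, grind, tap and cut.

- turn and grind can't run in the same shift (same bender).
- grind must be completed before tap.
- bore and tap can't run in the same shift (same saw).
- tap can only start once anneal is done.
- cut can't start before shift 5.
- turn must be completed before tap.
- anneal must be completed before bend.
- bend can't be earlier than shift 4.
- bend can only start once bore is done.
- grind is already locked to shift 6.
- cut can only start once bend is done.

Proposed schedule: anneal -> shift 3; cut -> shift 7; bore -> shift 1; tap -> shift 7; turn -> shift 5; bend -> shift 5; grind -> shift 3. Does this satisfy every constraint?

grind must be completed before tap — holds.
cut can only start once bend is done — holds.
grind is already locked to shift 6 — violated.
bend can't be earlier than shift 4 — holds.
bend can only start once bore is done — holds.
turn must be completed before tap — holds.
cut can't start before shift 5 — holds.
anneal must be completed before bend — holds.
bore and tap can't run in the same shift (same saw) — holds.
tap can only start once anneal is done — holds.
turn and grind can't run in the same shift (same bender) — holds.

No. grind is already locked to shift 6 is not satisfied.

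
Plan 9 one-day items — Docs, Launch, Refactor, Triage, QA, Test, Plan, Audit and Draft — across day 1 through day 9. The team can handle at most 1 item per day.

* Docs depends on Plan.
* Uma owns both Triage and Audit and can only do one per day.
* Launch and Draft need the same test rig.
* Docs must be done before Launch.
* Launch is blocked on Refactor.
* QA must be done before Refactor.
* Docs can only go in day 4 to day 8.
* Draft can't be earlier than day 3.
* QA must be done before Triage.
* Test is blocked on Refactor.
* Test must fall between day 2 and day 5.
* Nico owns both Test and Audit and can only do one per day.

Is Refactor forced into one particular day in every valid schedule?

No

Refactor can be day 2 (e.g. Triage=day 8, QA=day 1, Draft=day 6, Test=day 3, Refactor=day 2, Plan=day 4, Launch=day 7, Docs=day 5, Audit=day 9) or day 3 (e.g. Draft=day 6, Test=day 4, QA=day 1, Launch=day 7, Refactor=day 3, Docs=day 5, Audit=day 9, Triage=day 8, Plan=day 2).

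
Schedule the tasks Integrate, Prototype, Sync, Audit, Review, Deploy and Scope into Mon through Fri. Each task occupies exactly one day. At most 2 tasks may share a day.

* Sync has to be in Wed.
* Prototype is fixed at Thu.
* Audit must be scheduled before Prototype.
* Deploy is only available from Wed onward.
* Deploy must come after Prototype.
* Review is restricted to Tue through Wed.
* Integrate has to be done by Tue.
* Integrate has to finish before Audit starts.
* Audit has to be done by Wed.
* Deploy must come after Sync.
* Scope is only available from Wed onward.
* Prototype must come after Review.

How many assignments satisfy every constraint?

9

Splitting on Integrate: it can be Mon (7), Tue (2). Listing each branch's schedules as (Prototype, Sync, Audit, Review, Deploy, Scope):
Integrate=Mon: (Thu,Wed,Tue,Tue,Fri,Wed) (Thu,Wed,Tue,Tue,Fri,Thu) (Thu,Wed,Tue,Tue,Fri,Fri) (Thu,Wed,Tue,Wed,Fri,Thu) (Thu,Wed,Tue,Wed,Fri,Fri) (Thu,Wed,Wed,Tue,Fri,Thu) (Thu,Wed,Wed,Tue,Fri,Fri) — 7.
Integrate=Tue: (Thu,Wed,Wed,Tue,Fri,Thu) (Thu,Wed,Wed,Tue,Fri,Fri) — 2.
Summing: 7 + 2 = 9.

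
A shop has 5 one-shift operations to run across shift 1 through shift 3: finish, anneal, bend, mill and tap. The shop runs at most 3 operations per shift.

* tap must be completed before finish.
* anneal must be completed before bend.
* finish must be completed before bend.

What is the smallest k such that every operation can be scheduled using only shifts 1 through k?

The precedence chain requires at least 3 distinct shifts.
With at most 3 per shift and 5 operations, at least 2 shifts are needed.
3 works (last occupied shift: shift 3): for example bend -> shift 3; tap -> shift 1; anneal -> shift 1; finish -> shift 2; mill -> shift 1.

3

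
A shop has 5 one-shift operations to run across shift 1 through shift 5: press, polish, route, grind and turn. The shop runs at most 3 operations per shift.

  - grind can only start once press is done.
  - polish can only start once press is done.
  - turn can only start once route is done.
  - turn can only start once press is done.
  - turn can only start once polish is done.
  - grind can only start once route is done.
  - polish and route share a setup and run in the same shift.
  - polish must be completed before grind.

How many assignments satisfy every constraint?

Splitting on press: it can be shift 1 (14), shift 2 (5), shift 3 (1). Listing each branch's schedules as (polish, route, grind, turn) by shift number:
press=shift 1: (2,2,3,3) (2,2,3,4) (2,2,3,5) (2,2,4,3) (2,2,4,4) (2,2,4,5) (2,2,5,3) (2,2,5,4) (2,2,5,5) (3,3,4,4) (3,3,4,5) (3,3,5,4) (3,3,5,5) (4,4,5,5) — 14.
press=shift 2: (3,3,4,4) (3,3,4,5) (3,3,5,4) (3,3,5,5) (4,4,5,5) — 5.
press=shift 3: (4,4,5,5) — 1.
Summing: 14 + 5 + 1 = 20.

20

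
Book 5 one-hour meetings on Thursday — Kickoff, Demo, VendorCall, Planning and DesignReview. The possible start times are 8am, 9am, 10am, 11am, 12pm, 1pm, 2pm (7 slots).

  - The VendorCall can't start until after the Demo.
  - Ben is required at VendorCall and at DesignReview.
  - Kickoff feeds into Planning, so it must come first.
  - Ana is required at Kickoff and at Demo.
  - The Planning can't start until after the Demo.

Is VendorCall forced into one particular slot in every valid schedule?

VendorCall can be 9am (e.g. VendorCall -> 9am; DesignReview -> 8am; Kickoff -> 9am; Planning -> 10am; Demo -> 8am) or 10am (e.g. Demo=8am; DesignReview=8am; VendorCall=10am; Planning=10am; Kickoff=9am).

No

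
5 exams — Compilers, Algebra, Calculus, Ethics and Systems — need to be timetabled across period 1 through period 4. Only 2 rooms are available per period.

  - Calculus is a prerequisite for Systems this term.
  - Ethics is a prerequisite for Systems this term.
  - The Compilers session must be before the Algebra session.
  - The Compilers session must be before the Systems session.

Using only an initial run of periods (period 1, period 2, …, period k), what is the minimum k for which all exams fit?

3

The precedence chain requires at least 2 distinct periods.
With at most 2 per period and 5 exams, at least 3 periods are needed.
3 works (last occupied period: period 3): for example Calculus in period 1, Algebra in period 2, Systems in period 3, Ethics in period 2, Compilers in period 1.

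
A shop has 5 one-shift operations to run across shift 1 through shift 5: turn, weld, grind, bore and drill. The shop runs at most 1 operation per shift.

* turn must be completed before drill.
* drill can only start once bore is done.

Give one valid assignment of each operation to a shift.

grind -> shift 5, turn -> shift 1, bore -> shift 2, weld -> shift 4, drill -> shift 3

Checking: bore(shift 2) before drill(shift 3); turn(shift 1) before drill(shift 3); max 1 per shift (cap 1).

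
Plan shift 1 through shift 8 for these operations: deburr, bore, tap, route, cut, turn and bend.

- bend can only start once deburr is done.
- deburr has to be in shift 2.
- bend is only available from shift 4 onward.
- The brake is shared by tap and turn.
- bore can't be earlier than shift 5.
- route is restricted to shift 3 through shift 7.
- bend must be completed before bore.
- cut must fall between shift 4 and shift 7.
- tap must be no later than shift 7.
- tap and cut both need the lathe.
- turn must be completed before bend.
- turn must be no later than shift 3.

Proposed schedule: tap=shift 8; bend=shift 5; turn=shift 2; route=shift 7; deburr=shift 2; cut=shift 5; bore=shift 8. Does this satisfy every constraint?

Invalid. tap must be no later than shift 7.

bend must be completed before bore — holds.
tap and cut both need the lathe — holds.
bend is only available from shift 4 onward — holds.
turn must be no later than shift 3 — holds.
turn must be completed before bend — holds.
The brake is shared by tap and turn — holds.
deburr has to be in shift 2 — holds.
cut must fall between shift 4 and shift 7 — holds.
bend can only start once deburr is done — holds.
tap must be no later than shift 7 — violated.
bore can't be earlier than shift 5 — holds.
route is restricted to shift 3 through shift 7 — holds.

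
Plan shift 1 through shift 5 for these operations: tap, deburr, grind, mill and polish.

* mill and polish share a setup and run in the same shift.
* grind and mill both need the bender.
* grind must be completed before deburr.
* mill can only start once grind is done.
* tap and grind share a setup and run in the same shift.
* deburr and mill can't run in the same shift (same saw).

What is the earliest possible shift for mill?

shift 2

Precedence pushes mill to at least shift 2.
mill at shift 2 is achievable: polish -> shift 2, grind -> shift 1, tap -> shift 1, deburr -> shift 3, mill -> shift 2.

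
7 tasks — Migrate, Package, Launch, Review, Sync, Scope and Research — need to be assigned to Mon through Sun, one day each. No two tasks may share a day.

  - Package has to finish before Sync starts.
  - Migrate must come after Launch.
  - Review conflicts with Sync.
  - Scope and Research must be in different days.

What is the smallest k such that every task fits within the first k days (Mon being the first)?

7

The precedence chain requires at least 2 distinct days.
With at most 1 per day and 7 tasks, at least 7 days are needed.
7 works (last occupied day: Sun): for example Sync in Thu; Research in Sun; Scope in Sat; Review in Fri; Migrate in Tue; Package in Wed; Launch in Mon.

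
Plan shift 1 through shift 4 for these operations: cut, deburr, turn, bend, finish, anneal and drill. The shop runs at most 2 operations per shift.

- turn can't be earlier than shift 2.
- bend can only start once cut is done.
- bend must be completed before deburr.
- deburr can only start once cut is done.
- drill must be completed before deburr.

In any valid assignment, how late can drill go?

Downstream work caps drill at shift 3.
drill at shift 3 is achievable: deburr in shift 4, finish in shift 1, turn in shift 2, cut in shift 1, drill in shift 3, anneal in shift 3, bend in shift 2.

shift 3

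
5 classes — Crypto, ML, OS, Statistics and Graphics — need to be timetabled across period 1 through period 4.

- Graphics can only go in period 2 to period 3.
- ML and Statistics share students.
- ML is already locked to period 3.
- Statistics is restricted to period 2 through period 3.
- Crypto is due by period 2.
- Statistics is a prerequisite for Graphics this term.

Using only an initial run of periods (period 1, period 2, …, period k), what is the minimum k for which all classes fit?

3 periods

The precedence chain requires at least 2 distinct periods.
ML can't be placed before period 3, so the schedule must run through at least period 3.
3 works (last occupied period: period 3): for example ML=period 3; Crypto=period 1; Graphics=period 3; OS=period 1; Statistics=period 2.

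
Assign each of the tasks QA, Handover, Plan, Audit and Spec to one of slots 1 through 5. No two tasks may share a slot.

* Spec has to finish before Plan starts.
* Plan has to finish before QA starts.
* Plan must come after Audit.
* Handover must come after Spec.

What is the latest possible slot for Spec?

2

Downstream work caps Spec at 3.
Spec at 2 is achievable: Spec in 2, Plan in 3, Audit in 1, Handover in 5, QA in 4.
Nothing later works — the capacity limit rule out every slot after 2.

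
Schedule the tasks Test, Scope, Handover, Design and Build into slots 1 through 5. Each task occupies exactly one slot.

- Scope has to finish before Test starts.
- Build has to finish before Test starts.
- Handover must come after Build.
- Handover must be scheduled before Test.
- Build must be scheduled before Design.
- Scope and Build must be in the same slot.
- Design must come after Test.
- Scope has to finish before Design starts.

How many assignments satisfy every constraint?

5

Splitting on Test: it can be 3 (2), 4 (3). Listing each branch's schedules as (Scope, Handover, Design, Build):
Test=3: (1,2,4,1) (1,2,5,1) — 2.
Test=4: (1,2,5,1) (1,3,5,1) (2,3,5,2) — 3.
Summing: 2 + 3 = 5.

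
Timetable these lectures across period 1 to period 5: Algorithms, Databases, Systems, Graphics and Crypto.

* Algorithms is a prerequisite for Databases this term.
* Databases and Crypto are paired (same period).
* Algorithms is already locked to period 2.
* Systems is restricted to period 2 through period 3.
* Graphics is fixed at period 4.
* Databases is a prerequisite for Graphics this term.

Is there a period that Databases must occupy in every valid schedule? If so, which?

Algorithms is fixed at period 2 and must come before Databases, so Databases is at least period 3.
Graphics is fixed at period 4 and must come after Databases, so Databases is at most period 3.
So Databases must be period 3.

period 3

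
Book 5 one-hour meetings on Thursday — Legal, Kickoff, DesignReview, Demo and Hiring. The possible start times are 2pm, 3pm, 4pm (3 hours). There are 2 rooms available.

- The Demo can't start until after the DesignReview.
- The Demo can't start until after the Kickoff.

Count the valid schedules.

21

Splitting on Legal: it can be 2pm (6), 3pm (7), 4pm (8). Listing each branch's schedules as (Kickoff, DesignReview, Demo, Hiring):
Legal=2pm: (2pm,3pm,4pm,3pm) (2pm,3pm,4pm,4pm) (3pm,2pm,4pm,3pm) (3pm,2pm,4pm,4pm) (3pm,3pm,4pm,2pm) (3pm,3pm,4pm,4pm) — 6.
Legal=3pm: (2pm,2pm,3pm,4pm) (2pm,2pm,4pm,3pm) (2pm,2pm,4pm,4pm) (2pm,3pm,4pm,2pm) (2pm,3pm,4pm,4pm) (3pm,2pm,4pm,2pm) (3pm,2pm,4pm,4pm) — 7.
Legal=4pm: (2pm,2pm,3pm,3pm) (2pm,2pm,3pm,4pm) (2pm,2pm,4pm,3pm) (2pm,3pm,4pm,2pm) (2pm,3pm,4pm,3pm) (3pm,2pm,4pm,2pm) (3pm,2pm,4pm,3pm) (3pm,3pm,4pm,2pm) — 8.
Summing: 6 + 7 + 8 = 21.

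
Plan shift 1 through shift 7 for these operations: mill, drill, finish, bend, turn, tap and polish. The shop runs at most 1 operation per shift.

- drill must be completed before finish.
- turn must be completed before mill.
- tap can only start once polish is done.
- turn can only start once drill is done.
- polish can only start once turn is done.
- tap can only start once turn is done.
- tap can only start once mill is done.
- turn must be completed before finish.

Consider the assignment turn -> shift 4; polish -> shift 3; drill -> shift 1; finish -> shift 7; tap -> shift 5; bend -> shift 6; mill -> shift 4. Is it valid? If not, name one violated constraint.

turn must be completed before finish — holds.
drill must be completed before finish — holds.
polish can only start once turn is done — violated.
tap can only start once mill is done — holds.
turn must be completed before mill — violated.
The shop runs at most 1 operation per shift — violated.
turn can only start once drill is done — holds.
tap can only start once polish is done — holds.
tap can only start once turn is done — holds.

No. The shop runs at most 1 operation per shift is not satisfied.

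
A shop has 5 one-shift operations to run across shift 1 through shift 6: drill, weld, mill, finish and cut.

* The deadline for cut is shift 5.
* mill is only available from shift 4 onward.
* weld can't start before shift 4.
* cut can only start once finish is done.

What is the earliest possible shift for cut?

shift 2

Precedence pushes cut to at least shift 2; cut's own window allows nothing later than shift 5.
cut at shift 2 is achievable: weld -> shift 4, finish -> shift 1, drill -> shift 1, cut -> shift 2, mill -> shift 4.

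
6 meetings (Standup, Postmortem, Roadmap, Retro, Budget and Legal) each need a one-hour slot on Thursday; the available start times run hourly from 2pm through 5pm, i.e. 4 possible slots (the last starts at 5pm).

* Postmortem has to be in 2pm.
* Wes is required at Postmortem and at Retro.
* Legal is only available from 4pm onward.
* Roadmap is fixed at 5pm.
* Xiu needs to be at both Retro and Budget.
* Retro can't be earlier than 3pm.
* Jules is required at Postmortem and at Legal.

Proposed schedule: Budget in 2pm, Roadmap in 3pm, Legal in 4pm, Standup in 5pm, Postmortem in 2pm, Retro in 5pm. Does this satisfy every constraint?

No. Roadmap is fixed at 5pm is not satisfied.

Legal is only available from 4pm onward — holds.
Retro can't be earlier than 3pm — holds.
Xiu needs to be at both Retro and Budget — holds.
Wes is required at Postmortem and at Retro — holds.
Roadmap is fixed at 5pm — violated.
Postmortem has to be in 2pm — holds.
Jules is required at Postmortem and at Legal — holds.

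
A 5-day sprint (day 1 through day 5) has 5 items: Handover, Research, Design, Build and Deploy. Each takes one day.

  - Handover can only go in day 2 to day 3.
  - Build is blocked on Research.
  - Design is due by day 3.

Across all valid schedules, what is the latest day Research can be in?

Downstream work caps Research at day 4.
Research at day 4 is achievable: Handover=day 2; Deploy=day 1; Design=day 1; Build=day 5; Research=day 4.

day 4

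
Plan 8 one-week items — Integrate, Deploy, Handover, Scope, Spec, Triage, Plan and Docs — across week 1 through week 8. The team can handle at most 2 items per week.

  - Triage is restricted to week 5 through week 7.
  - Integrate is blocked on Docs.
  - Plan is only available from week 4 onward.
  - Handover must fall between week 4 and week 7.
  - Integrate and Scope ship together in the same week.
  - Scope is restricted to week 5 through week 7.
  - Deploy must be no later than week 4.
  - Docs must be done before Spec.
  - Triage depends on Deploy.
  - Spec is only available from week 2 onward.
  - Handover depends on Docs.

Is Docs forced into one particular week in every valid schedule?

No

Docs can be week 1 (e.g. Plan=week 4; Deploy=week 1; Docs=week 1; Integrate=week 6; Spec=week 2; Scope=week 6; Handover=week 4; Triage=week 5) or week 2 (e.g. Integrate=week 6; Handover=week 4; Spec=week 3; Triage=week 5; Scope=week 6; Plan=week 4; Docs=week 2; Deploy=week 1).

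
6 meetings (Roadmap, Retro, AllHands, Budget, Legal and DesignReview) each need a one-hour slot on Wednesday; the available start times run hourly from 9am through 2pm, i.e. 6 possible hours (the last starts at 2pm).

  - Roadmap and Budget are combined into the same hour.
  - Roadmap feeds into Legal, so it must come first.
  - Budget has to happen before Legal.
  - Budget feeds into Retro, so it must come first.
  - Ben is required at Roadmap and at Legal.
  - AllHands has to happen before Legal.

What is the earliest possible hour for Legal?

Precedence pushes Legal to at least 10am.
Legal at 10am is achievable: DesignReview=9am; Roadmap=9am; Retro=10am; AllHands=9am; Legal=10am; Budget=9am.

10am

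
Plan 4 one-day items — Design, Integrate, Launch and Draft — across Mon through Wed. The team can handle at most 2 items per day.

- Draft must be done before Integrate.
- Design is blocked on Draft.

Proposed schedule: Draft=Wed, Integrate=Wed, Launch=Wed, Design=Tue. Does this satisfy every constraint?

No — it violates: The team can handle at most 2 items per day

The team can handle at most 2 items per day — violated.
Draft must be done before Integrate — violated.
Design is blocked on Draft — violated.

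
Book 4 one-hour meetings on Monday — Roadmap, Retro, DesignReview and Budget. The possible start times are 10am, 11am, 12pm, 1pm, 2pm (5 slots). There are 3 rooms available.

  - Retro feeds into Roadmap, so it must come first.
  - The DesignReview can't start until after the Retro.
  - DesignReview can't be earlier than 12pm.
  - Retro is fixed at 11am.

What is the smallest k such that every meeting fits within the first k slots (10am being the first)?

The precedence chain requires at least 2 distinct slots.
With at most 3 per slot and 4 meetings, at least 2 slots are needed.
DesignReview can't be placed before 12pm — that is slot 3 counting from 10am — so the schedule must run through at least 3 slots.
3 works (last occupied slot: 12pm): for example DesignReview=12pm; Retro=11am; Roadmap=12pm; Budget=10am.

3 slots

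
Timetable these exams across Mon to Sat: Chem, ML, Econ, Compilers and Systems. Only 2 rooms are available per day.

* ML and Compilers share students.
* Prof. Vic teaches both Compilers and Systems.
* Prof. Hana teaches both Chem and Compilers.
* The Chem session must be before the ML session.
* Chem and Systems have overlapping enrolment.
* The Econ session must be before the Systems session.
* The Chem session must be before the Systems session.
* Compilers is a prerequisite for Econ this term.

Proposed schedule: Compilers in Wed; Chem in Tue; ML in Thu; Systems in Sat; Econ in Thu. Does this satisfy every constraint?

Valid

Prof. Vic teaches both Compilers and Systems — holds.
Prof. Hana teaches both Chem and Compilers — holds.
Compilers is a prerequisite for Econ this term — holds.
The Econ session must be before the Systems session — holds.
The Chem session must be before the Systems session — holds.
ML and Compilers share students — holds.
Only 2 rooms are available per day — holds.
The Chem session must be before the ML session — holds.
Chem and Systems have overlapping enrolment — holds.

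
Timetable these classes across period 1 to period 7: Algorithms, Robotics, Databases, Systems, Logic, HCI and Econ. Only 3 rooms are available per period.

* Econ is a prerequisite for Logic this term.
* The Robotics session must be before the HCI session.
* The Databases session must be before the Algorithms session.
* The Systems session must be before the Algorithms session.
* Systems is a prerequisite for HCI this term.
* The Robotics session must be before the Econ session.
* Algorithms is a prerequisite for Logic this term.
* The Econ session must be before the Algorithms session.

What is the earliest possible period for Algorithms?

Precedence pushes Algorithms to at least period 3; downstream work caps Algorithms at period 6.
Algorithms at period 3 is achievable: Algorithms=period 3, HCI=period 2, Systems=period 1, Econ=period 2, Robotics=period 1, Logic=period 4, Databases=period 1.

period 3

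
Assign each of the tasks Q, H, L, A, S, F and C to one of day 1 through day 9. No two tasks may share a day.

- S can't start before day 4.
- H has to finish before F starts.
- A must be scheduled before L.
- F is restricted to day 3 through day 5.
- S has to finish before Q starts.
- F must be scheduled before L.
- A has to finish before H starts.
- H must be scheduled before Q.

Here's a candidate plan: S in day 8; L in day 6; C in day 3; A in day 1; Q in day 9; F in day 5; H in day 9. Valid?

A has to finish before H starts — holds.
F must be scheduled before L — holds.
H has to finish before F starts — violated.
H must be scheduled before Q — violated.
A must be scheduled before L — holds.
No two tasks may share a day — violated.
F is restricted to day 3 through day 5 — holds.
S can't start before day 4 — holds.
S has to finish before Q starts — holds.

No. No two tasks may share a day is not satisfied.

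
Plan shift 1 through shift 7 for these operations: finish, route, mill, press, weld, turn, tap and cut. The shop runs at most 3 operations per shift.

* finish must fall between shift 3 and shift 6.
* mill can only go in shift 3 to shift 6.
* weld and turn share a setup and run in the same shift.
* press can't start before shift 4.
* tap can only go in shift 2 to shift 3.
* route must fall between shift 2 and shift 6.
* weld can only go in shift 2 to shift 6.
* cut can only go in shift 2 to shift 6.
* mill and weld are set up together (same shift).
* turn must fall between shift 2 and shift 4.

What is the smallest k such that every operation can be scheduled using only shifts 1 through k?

4 shifts

With at most 3 per shift and 8 operations, at least 3 shifts are needed.
press can't be placed before shift 4, so the schedule must run through at least shift 4.
4 works (last occupied shift: shift 4): for example press=shift 4; route=shift 2; finish=shift 4; mill=shift 3; turn=shift 3; cut=shift 2; tap=shift 2; weld=shift 3.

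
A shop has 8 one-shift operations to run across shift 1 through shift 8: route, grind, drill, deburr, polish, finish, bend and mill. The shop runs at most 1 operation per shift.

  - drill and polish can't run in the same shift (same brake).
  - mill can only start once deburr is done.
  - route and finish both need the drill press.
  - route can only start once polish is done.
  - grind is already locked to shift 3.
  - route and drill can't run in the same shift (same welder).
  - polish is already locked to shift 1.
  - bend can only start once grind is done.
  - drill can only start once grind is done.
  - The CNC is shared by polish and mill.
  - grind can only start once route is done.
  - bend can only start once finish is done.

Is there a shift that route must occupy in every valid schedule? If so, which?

polish is fixed at shift 1 and must come before route, so route is at least shift 2.
grind is fixed at shift 3 and must come after route, so route is at most shift 2.
So route must be shift 2.

shift 2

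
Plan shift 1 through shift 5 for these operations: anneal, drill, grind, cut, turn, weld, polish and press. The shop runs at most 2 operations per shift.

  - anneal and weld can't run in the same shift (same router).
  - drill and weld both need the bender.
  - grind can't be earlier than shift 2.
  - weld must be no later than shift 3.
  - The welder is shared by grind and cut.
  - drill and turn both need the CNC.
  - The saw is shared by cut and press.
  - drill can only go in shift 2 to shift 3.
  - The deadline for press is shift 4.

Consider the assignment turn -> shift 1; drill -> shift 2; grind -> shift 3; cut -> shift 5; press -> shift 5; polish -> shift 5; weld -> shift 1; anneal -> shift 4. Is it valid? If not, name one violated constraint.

Invalid. The deadline for press is shift 4.

drill and weld both need the bender — holds.
The welder is shared by grind and cut — holds.
drill can only go in shift 2 to shift 3 — holds.
weld must be no later than shift 3 — holds.
The shop runs at most 2 operations per shift — violated.
grind can't be earlier than shift 2 — holds.
The saw is shared by cut and press — violated.
drill and turn both need the CNC — holds.
The deadline for press is shift 4 — violated.
anneal and weld can't run in the same shift (same router) — holds.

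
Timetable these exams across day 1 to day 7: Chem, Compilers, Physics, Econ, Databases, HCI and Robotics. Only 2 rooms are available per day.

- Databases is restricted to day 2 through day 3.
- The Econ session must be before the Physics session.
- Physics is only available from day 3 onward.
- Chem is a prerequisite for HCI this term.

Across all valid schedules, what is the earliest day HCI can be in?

Precedence pushes HCI to at least day 2.
HCI at day 2 is achievable: Robotics in day 4; Physics in day 3; Econ in day 1; HCI in day 2; Chem in day 1; Databases in day 2; Compilers in day 3.

day 2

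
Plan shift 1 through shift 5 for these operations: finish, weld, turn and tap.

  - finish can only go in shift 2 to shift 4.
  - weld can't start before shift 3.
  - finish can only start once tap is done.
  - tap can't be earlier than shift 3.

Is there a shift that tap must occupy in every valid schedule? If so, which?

Tap is available from shift 3; downstream work caps tap at shift 3.
So tap is pinned to shift 3.

shift 3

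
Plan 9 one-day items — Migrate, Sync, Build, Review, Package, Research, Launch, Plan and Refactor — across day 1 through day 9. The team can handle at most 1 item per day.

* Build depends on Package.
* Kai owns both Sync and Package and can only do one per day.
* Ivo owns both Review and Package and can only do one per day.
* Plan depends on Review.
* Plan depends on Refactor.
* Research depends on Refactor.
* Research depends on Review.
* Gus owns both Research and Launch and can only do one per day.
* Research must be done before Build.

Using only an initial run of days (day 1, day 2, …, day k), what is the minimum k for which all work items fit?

9 days

The precedence chain requires at least 3 distinct days.
With at most 1 per day and 9 work items, at least 9 days are needed.
9 works (last occupied day: day 9): for example Package in day 4; Sync in day 8; Review in day 1; Research in day 3; Migrate in day 7; Refactor in day 2; Plan in day 6; Launch in day 9; Build in day 5.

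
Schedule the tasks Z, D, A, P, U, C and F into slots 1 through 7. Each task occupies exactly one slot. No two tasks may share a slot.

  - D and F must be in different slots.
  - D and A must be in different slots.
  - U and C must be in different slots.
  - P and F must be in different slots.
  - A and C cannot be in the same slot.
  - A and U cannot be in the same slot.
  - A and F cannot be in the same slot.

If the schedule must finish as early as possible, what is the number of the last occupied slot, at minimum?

With at most 1 per slot and 7 tasks, at least 7 slots are needed.
7 works (last occupied slot: 7): for example A in 3; D in 2; C in 6; F in 7; P in 4; Z in 1; U in 5.

slot 7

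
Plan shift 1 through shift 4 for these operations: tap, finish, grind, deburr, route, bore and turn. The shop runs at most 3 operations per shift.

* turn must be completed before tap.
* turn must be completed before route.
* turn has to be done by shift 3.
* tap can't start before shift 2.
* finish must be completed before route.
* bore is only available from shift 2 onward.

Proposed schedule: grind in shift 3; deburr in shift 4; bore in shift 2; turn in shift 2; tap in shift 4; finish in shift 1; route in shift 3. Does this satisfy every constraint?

turn must be completed before route — holds.
turn must be completed before tap — holds.
tap can't start before shift 2 — holds.
turn has to be done by shift 3 — holds.
finish must be completed before route — holds.
The shop runs at most 3 operations per shift — holds.
bore is only available from shift 2 onward — holds.

Yes, all constraints hold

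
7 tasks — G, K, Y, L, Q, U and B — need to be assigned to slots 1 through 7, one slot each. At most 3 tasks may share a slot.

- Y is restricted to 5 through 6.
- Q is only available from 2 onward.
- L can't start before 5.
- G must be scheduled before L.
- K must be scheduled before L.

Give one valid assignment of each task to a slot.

Y -> 5, K -> 1, B -> 2, G -> 1, U -> 1, L -> 5, Q -> 2

Checking: K(1) before L(5); G(1) before L(5); Q=2 in [2,7]; Y=5 in [5,6]; L=5 in [5,7]; max 3 per slot (cap 3).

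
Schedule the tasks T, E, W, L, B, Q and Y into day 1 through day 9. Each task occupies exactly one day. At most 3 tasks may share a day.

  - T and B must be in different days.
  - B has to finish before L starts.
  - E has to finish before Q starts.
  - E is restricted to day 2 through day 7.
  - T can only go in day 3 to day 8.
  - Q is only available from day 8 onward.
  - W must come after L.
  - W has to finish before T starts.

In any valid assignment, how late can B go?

Downstream work caps B at day 5.
B at day 5 is achievable: T in day 8; L in day 6; W in day 7; B in day 5; Q in day 8; Y in day 1; E in day 2.

day 5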